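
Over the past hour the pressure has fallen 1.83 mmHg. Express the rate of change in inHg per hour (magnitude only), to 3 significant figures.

1.83 mmHg / 1 h × 0.0393701 inHg/mmHg = 0.0720 inHg/h.

0.0720 inHg per hour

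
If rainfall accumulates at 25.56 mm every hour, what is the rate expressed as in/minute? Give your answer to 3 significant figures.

0.0168 in/minute

25.56 mm/hour × 0.0393701 in/mm × 0.0166667 hour/minute = 0.0168 in/minute.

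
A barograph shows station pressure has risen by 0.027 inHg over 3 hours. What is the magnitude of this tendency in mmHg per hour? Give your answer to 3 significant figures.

0.027 inHg / 3 h × 25.4 mmHg/inHg = 0.229 mmHg/h.

0.229 mmHg per hour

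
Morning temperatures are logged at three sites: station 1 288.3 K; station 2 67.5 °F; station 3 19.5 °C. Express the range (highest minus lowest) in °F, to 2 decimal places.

station 1: 288.3 K = 15.150 °C.
station 2: 67.5 °F = 19.722 °C.
Spread: 19.722 − 15.150 = 4.572 °C = 8.23 °F.

8.23 °F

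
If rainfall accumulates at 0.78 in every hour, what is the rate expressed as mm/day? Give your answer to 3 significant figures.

0.78 in/hour × 25.4 mm/in × 24 hour/day = 475 mm/day.

475 mm/day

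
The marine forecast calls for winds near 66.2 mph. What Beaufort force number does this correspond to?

Beaufort force 11

66.2 mph = 29.6 m/s, which is Beaufort 11 (violent storm, 28.5–32.6 m/s).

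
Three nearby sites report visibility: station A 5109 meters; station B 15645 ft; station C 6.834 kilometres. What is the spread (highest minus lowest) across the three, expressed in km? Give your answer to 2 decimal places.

station A: 5109 m = 5.1090 km.
station B: 15645 ft = 4.7686 km.
Spread: 6.8340 − 4.7686 = 2.07 km.

2.07 km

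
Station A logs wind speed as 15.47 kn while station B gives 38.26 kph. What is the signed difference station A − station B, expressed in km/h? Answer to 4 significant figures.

-9.610 km/h

station A: 15.47 kt = 28.65044 km/h.
Difference: 28.65044 − 38.26000 = -9.610 km/h.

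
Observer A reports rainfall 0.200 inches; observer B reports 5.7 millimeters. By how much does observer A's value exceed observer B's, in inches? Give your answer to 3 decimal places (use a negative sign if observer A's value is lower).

-0.024 in

observer B: 5.7 mm = 0.22441 in.
Difference: 0.20000 − 0.22441 = -0.024 in.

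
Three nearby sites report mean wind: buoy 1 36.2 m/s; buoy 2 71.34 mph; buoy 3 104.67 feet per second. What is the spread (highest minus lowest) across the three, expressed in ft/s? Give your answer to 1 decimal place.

buoy 1: 36.2 m/s = 118.766 ft/s.
buoy 2: 71.34 mph = 104.632 ft/s.
Spread: 118.766 − 104.632 = 14.1 ft/s.

14.1 ft/s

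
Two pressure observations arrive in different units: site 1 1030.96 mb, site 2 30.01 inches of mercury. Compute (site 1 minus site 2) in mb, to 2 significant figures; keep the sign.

site 2: 30.01 inHg = 1016.26 mb.
Difference: 1030.96 − 1016.26 = 15 mb.

15 mb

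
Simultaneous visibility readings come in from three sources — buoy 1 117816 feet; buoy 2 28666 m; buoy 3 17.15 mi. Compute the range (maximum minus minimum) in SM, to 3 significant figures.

buoy 1: 117816 ft = 22.3136 SM.
buoy 2: 28666 m = 17.8122 SM.
Spread: 22.3136 − 17.1500 = 5.16 SM.

5.16 SM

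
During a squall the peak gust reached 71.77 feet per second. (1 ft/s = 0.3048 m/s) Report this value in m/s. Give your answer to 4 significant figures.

21.88 m/s

1 ft/s = 0.3048 m/s, so 71.77 × 0.3048 = 21.88 m/s.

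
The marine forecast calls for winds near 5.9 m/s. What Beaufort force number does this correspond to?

Beaufort force 4

5.9 m/s lies in the Beaufort 4 band (moderate breeze, 5.5–7.9 m/s).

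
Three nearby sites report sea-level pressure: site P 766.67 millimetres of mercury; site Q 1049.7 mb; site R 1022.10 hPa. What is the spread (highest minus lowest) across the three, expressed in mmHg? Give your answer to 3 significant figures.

site Q: 1049.7 mb = 787.340 mmHg.
site R: 1022.10 hPa = 766.638 mmHg.
Spread: 787.340 − 766.638 = 20.7 mmHg.

20.7 mmHg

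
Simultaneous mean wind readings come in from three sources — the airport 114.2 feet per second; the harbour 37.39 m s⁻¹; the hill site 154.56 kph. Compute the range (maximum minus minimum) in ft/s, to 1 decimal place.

26.7 ft/s

the harbour: 37.39 m/s = 122.671 ft/s.
the hill site: 154.56 km/h = 140.857 ft/s.
Spread: 140.857 − 114.200 = 26.7 ft/s.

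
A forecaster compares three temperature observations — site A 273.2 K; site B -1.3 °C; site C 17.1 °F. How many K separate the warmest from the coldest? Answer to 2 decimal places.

8.33 K

site A: 273.2 K = 0.050 °C.
site C: 17.1 °F = -8.278 °C.
Spread: 0.050 − (-8.278) = 8.328 °C.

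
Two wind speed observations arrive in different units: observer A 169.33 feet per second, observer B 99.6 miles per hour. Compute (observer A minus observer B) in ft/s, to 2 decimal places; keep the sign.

observer B: 99.6 mph = 146.0800 ft/s.
Difference: 169.3300 − 146.0800 = 23.25 ft/s.

23.25 ft/s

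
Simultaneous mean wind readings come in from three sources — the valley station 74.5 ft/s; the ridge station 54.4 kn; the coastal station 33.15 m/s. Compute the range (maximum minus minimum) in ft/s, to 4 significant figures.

34.26 ft/s

the ridge station: 54.4 kt = 91.8169 ft/s.
the coastal station: 33.15 m/s = 108.7598 ft/s.
Spread: 108.7598 − 74.5000 = 34.26 ft/s.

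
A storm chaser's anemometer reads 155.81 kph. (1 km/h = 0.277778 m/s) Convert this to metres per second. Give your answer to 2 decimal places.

1 km/h = 0.277778 m/s, so 155.81 × 0.277778 = 43.28 m/s.

43.28 m/s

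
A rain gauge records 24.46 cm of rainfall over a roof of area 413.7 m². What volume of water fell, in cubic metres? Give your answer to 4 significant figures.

101.2 cubic metres

Depth: 24.46 cm × 10 = 244.6 mm.
1 mm over 1 m² is 1 L, so volume = 244.6 × 413.7 = 101191.02 L = 101.2 m³.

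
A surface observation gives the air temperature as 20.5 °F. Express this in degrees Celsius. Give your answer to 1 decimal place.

-6.4 °C

°C = (°F − 32) × 5/9 = (20.5 − 32) / 1.8 = -6.4 °C.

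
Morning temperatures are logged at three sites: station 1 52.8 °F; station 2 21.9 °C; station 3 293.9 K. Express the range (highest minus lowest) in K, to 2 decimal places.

10.34 K

station 1: 52.8 °F = 11.556 °C.
station 3: 293.9 K = 20.750 °C.
Spread: 21.900 − 11.556 = 10.344 °C.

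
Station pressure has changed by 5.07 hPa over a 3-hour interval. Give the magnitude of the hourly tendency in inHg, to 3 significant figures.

5.07 hPa / 3 h × 0.02953 inHg/hPa = 0.0499 inHg/h.

0.0499 inHg per hour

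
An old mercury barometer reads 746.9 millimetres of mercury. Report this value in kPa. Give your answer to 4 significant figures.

1 mmHg = 0.133322 kPa, so 746.9 × 0.133322 = 99.58 kPa.

99.58 kPa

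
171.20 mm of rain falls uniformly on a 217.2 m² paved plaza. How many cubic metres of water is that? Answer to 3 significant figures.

1 mm over 1 m² is 1 L, so volume = 171.2 × 217.2 = 37184.64 L = 37.2 m³.

37.2 cubic metres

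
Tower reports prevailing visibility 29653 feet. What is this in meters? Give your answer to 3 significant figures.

9040 m

1 ft = 0.3048 m, so 29653 × 0.3048 = 9040 m.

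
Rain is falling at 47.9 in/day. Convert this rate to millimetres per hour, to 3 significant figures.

47.9 in/day × 25.4 mm/in × 0.0416667 day/hour = 50.7 mm/hour.

50.7 mm/hour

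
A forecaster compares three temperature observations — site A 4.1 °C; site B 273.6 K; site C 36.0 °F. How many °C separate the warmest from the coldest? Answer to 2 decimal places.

3.65 °C

site B: 273.6 K = 0.450 °C.
site C: 36.0 °F = 2.222 °C.
Spread: 4.100 − 0.450 = 3.650 °C.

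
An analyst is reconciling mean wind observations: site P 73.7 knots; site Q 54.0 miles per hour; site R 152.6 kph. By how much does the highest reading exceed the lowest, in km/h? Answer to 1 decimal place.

site P: 73.7 kt = 136.492 km/h.
site Q: 54.0 mph = 86.905 km/h.
Spread: 152.600 − 86.905 = 65.7 km/h.

65.7 km/h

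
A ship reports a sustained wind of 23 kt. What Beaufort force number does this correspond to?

23 kt lies in the Beaufort 6 band (strong breeze, 22–27 kt).

Beaufort force 6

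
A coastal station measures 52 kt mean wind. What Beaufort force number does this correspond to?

52 kt lies in the Beaufort 10 band (storm, 48–55 kt).

Beaufort force 10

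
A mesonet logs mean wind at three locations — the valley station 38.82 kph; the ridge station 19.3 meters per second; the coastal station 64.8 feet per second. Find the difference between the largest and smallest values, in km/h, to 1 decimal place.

32.3 km/h

the ridge station: 19.3 m/s = 69.480 km/h.
the coastal station: 64.8 ft/s = 71.104 km/h.
Spread: 71.104 − 38.820 = 32.3 km/h.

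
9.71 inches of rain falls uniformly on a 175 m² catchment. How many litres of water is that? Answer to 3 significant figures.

43200 litres

Depth: 9.71 in × 25.4 = 246.634 mm.
1 mm over 1 m² is 1 L, so volume = 246.634 × 175 = 43160.95 L ≈ 43200 L.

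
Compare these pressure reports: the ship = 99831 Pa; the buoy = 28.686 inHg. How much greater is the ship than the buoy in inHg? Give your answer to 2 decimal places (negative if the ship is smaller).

the ship: 99831 Pa = 29.4801 inHg.
Difference: 29.4801 − 28.6860 = 0.79 inHg.

0.79 inHg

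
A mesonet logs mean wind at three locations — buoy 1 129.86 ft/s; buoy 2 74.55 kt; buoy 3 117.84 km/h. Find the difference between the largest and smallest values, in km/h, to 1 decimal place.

buoy 1: 129.86 ft/s = 142.493 km/h.
buoy 2: 74.55 kt = 138.067 km/h.
Spread: 142.493 − 117.840 = 24.7 km/h.

24.7 km/h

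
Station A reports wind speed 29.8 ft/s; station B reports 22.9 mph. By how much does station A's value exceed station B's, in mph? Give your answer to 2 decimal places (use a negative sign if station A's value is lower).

-2.58 mph

station A: 29.8 ft/s = 20.3182 mph.
Difference: 20.3182 − 22.9000 = -2.58 mph.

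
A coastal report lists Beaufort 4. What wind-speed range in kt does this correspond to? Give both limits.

11 to 16 kt

Beaufort 4 (moderate breeze) spans 11–16 knots.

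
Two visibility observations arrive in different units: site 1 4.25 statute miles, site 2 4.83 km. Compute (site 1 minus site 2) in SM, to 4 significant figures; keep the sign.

site 2: 4.83 km = 3.00122 SM.
Difference: 4.25000 − 3.00122 = 1.249 SM.

1.249 SM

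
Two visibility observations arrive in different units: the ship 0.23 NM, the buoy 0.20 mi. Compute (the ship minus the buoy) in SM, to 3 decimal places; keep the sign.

0.065 SM

the ship: 0.23 nmi = 0.26468 SM.
Difference: 0.26468 − 0.20000 = 0.065 SM.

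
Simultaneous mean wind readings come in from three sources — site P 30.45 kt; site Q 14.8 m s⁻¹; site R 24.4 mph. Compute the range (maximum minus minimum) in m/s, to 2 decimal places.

4.76 m/s

site P: 30.45 kt = 15.6648 m/s.
site R: 24.4 mph = 10.9078 m/s.
Spread: 15.6648 − 10.9078 = 4.76 m/s.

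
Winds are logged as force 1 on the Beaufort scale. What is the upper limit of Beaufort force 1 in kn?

3 kt

Beaufort 1 (light air) spans 1–3 knots.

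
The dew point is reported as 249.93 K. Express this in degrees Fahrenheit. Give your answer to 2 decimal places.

First to °C: -23.22 °C.
Then to °F: -9.80 °F.

-9.80 °F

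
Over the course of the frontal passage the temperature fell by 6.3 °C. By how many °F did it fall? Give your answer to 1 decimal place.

11.3 °F

For a temperature change the 32° offset cancels: Δ°F = 6.3 × 1.8 = 11.3 °F.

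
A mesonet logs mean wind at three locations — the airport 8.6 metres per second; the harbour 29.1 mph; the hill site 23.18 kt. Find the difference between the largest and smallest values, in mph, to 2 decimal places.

9.86 mph

the airport: 8.6 m/s = 19.2377 mph.
the hill site: 23.18 kt = 26.6751 mph.
Spread: 29.1000 − 19.2377 = 9.86 mph.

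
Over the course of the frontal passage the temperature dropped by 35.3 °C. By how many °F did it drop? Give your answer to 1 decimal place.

63.5 °F

A change of 1 °C equals a change of 1.8 °F: Δ°F = 35.3 × 1.8 = 63.5 °F.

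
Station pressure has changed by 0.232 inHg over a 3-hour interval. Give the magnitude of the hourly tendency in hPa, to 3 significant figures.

0.232 inHg / 3 h × 33.8639 hPa/inHg = 2.62 hPa/h.

2.62 hPa per hour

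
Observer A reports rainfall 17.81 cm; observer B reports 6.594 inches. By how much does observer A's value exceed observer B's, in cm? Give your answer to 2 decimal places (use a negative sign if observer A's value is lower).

1.06 cm

observer B: 6.594 in = 16.7488 cm.
Difference: 17.8100 − 16.7488 = 1.06 cm.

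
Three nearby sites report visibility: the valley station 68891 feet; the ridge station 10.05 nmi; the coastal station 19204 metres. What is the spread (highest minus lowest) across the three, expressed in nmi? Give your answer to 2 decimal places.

the valley station: 68891 ft = 11.3380 nmi.
the coastal station: 19204 m = 10.3693 nmi.
Spread: 11.3380 − 10.0500 = 1.29 nmi.

1.29 nmi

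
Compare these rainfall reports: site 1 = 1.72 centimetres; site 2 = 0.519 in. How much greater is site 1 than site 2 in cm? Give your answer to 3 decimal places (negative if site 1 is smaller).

site 2: 0.519 in = 1.31826 cm.
Difference: 1.72000 − 1.31826 = 0.402 cm.

0.402 cm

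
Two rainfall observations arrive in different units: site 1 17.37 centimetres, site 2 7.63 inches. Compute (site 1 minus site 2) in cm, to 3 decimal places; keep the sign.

site 2: 7.63 in = 19.38020 cm.
Difference: 17.37000 − 19.38020 = -2.010 cm.

-2.010 cm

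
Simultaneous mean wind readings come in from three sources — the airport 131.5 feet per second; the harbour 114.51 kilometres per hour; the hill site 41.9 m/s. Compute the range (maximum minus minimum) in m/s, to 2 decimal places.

the airport: 131.5 ft/s = 40.0812 m/s.
the harbour: 114.51 km/h = 31.8083 m/s.
Spread: 41.9000 − 31.8083 = 10.09 m/s.

10.09 m/s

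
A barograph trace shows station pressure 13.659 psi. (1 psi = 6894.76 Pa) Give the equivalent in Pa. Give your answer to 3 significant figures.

94200 Pa

1 psi = 6894.76 Pa, so 13.659 × 6894.76 = 94200 Pa.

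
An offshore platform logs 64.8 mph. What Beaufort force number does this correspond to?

Beaufort force 11

64.8 mph = 29.0 m/s, which is Beaufort 11 (violent storm, 28.5–32.6 m/s).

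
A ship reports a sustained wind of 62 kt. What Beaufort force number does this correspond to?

62 kt lies in the Beaufort 11 band (violent storm, 56–63 kt).

Beaufort force 11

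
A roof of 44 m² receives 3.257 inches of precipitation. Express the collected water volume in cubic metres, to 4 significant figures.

Depth: 3.257 in × 25.4 = 82.7278 mm.
1 mm over 1 m² is 1 L, so volume = 82.7278 × 44 = 3640.0232 L = 3.640 m³.

3.640 cubic metres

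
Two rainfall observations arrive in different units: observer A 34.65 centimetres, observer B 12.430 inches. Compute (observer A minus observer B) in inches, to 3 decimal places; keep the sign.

1.212 in

observer A: 34.65 cm = 13.64173 in.
Difference: 13.64173 − 12.43000 = 1.212 in.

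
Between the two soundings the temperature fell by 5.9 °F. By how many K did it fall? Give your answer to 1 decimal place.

For a temperature change the 32° offset cancels: ΔK = 5.9 × 0.5556 = 3.3 K.

3.3 K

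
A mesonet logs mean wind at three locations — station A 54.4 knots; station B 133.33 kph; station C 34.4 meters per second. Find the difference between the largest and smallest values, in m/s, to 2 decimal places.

station A: 54.4 kt = 27.9858 m/s.
station B: 133.33 km/h = 37.0361 m/s.
Spread: 37.0361 − 27.9858 = 9.05 m/s.

9.05 m/s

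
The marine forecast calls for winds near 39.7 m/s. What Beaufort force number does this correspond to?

39.7 m/s lies in the Beaufort 12 band (hurricane force, ≥32.7 m/s).

Beaufort force 12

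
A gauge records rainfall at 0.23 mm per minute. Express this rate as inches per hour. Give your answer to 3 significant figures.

0.23 mm/minute × 0.0393701 in/mm × 60 minute/hour = 0.543 in/hour.

0.543 in/hour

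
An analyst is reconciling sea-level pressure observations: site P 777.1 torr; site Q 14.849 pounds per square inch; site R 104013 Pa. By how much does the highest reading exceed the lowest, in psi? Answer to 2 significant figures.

site P: 777.1 mmHg = 15.0266 psi.
site R: 104013 Pa = 15.0858 psi.
Spread: 15.0858 − 14.8490 = 0.24 psi.

0.24 psi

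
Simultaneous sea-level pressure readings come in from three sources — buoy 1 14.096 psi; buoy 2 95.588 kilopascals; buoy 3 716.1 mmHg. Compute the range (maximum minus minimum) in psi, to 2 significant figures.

buoy 2: 95.588 kPa = 13.8639 psi.
buoy 3: 716.1 mmHg = 13.8471 psi.
Spread: 14.0960 − 13.8471 = 0.25 psi.

0.25 psi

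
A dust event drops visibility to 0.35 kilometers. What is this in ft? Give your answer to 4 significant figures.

1148 ft

1 km = 3280.84 ft, so 0.35 × 3280.84 = 1148 ft.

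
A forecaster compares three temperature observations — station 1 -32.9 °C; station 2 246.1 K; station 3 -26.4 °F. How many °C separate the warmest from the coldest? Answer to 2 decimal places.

5.85 °C

station 2: 246.1 K = -27.050 °C.
station 3: -26.4 °F = -32.444 °C.
Spread: (-27.050) − (-32.900) = 5.850 °C.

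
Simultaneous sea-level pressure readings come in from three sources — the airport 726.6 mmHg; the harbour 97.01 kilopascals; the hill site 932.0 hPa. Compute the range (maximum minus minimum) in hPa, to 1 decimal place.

the airport: 726.6 mmHg = 968.720 hPa.
the harbour: 97.01 kPa = 970.100 hPa.
Spread: 970.100 − 932.000 = 38.1 hPa.

38.1 hPa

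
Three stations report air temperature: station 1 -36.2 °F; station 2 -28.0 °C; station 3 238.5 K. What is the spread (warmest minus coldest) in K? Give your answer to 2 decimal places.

9.89 K

station 1: -36.2 °F = -37.889 °C.
station 3: 238.5 K = -34.650 °C.
Spread: (-28.000) − (-37.889) = 9.889 °C.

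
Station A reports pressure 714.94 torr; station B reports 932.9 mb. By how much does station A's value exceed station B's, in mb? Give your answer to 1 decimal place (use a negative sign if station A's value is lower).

station A: 714.94 mmHg = 953.175 mb.
Difference: 953.175 − 932.900 = 20.3 mb.

20.3 mb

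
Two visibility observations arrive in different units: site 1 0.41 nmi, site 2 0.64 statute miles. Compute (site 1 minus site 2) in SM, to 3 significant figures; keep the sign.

-0.168 SM

site 1: 0.41 nmi = 0.47182 SM.
Difference: 0.47182 − 0.64000 = -0.168 SM.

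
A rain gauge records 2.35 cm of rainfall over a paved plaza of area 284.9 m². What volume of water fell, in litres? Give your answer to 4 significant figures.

6695 litres

Depth: 2.35 cm × 10 = 23.5 mm.
1 mm over 1 m² is 1 L, so volume = 23.5 × 284.9 = 6695.15 L ≈ 6695 L.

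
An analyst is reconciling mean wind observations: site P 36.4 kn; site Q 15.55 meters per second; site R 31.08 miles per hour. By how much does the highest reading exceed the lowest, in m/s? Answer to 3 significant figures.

site P: 36.4 kt = 18.7258 m/s.
site R: 31.08 mph = 13.8940 m/s.
Spread: 18.7258 − 13.8940 = 4.83 m/s.

4.83 m/s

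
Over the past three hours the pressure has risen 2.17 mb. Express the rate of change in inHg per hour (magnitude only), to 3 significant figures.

2.17 mb / 3 h × 0.02953 inHg/mb = 0.0214 inHg/h.

0.0214 inHg per hour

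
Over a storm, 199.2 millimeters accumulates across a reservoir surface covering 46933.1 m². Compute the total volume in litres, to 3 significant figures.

9350000 litres

1 mm over 1 m² is 1 L, so volume = 199.2 × 46933.1 = 9349073.5 L ≈ 9350000 L.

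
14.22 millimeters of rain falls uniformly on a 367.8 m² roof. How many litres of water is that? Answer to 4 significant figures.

5230 litres

1 mm over 1 m² is 1 L, so volume = 14.22 × 367.8 = 5230.116 L ≈ 5230 L.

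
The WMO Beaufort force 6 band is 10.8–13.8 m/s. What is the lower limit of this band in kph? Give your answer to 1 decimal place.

10.8–13.8 m/s × 3.6 = 38.9–49.7 km/h.

38.9 km/h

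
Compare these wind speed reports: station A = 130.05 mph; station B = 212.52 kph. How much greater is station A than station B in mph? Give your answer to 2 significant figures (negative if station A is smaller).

station B: 212.52 km/h = 132.054 mph.
Difference: 130.050 − 132.054 = -2.0 mph.

-2.0 mph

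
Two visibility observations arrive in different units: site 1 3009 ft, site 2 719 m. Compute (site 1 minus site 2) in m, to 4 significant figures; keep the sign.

198.1 m

site 1: 3009 ft = 917.143 m.
Difference: 917.143 − 719.000 = 198.1 m.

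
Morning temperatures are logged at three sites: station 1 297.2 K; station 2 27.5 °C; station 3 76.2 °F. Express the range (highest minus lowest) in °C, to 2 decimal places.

3.45 °C

station 1: 297.2 K = 24.050 °C.
station 3: 76.2 °F = 24.556 °C.
Spread: 27.500 − 24.050 = 3.450 °C.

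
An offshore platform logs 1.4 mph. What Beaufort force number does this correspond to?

1.4 mph = 0.6 m/s, which is Beaufort 1 (light air, 0.3–1.5 m/s).

Beaufort force 1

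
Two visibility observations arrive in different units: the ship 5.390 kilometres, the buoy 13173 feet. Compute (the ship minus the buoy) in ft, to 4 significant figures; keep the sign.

4511 ft

the ship: 5.390 km = 17683.73 ft.
Difference: 17683.73 − 13173.00 = 4511 ft.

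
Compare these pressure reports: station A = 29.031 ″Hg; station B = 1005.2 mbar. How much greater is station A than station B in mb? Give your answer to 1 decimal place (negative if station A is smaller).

station A: 29.031 inHg = 983.103 mb.
Difference: 983.103 − 1005.200 = -22.1 mb.

-22.1 mb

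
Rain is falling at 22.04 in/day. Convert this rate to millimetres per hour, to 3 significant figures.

22.04 in/day × 25.4 mm/in × 0.0416667 day/hour = 23.3 mm/hour.

23.3 mm/hour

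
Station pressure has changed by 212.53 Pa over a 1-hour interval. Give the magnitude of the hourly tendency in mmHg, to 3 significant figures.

1.59 mmHg per hour

212.53 Pa / 1 h × 0.00750062 mmHg/Pa = 1.59 mmHg/h.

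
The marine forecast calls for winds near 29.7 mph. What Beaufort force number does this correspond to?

Beaufort force 6

29.7 mph = 13.3 m/s, which is Beaufort 6 (strong breeze, 10.8–13.8 m/s).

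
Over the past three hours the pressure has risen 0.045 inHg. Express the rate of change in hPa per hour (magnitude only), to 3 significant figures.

0.045 inHg / 3 h × 33.8639 hPa/inHg = 0.508 hPa/h.

0.508 hPa per hour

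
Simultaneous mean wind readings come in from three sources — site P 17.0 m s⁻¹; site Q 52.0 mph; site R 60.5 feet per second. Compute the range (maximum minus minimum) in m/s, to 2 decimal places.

6.25 m/s

site Q: 52.0 mph = 23.2461 m/s.
site R: 60.5 ft/s = 18.4404 m/s.
Spread: 23.2461 − 17.0000 = 6.25 m/s.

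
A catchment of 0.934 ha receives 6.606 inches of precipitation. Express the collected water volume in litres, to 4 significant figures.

1567000 litres

Depth: 6.606 in × 25.4 = 167.7924 mm.
Area: 0.934 ha = 9340 m².
1 mm over 1 m² is 1 L, so volume = 167.7924 × 9340 = 1567181 L ≈ 1567000 L.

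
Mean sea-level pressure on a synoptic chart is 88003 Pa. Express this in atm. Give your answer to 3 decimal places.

1 Pa = 9.86923e-06 atm, so 88003 × 9.86923e-06 = 0.869 atm.

0.869 atm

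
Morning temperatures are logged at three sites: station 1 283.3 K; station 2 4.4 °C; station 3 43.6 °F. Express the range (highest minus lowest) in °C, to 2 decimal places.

5.75 °C

station 1: 283.3 K = 10.150 °C.
station 3: 43.6 °F = 6.444 °C.
Spread: 10.150 − 4.400 = 5.750 °C.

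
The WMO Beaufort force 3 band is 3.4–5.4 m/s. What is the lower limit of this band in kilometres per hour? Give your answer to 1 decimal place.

12.2 km/h

3.4–5.4 m/s × 3.6 = 12.2–19.4 km/h.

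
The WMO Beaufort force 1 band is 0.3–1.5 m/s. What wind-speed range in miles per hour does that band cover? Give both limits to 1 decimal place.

0.7 to 3.4 mph

0.3–1.5 m/s × 2.237 = 0.7–3.4 mph.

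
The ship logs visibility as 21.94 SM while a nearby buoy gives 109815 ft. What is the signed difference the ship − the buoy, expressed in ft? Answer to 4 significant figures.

the ship: 21.94 SM = 115843.20 ft.
Difference: 115843.20 − 109815.00 = 6028 ft.

6028 ft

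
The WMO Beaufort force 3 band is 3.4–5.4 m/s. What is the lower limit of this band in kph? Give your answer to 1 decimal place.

12.2 km/h

3.4–5.4 m/s × 3.6 = 12.2–19.4 km/h.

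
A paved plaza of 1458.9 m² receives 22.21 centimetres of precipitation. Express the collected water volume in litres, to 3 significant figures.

Depth: 22.21 cm × 10 = 222.1 mm.
1 mm over 1 m² is 1 L, so volume = 222.1 × 1458.9 = 324021.69 L ≈ 324000 L.

324000 litres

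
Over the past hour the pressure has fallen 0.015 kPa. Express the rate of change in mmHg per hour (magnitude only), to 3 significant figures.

0.113 mmHg per hour

0.015 kPa / 1 h × 7.50062 mmHg/kPa = 0.113 mmHg/h.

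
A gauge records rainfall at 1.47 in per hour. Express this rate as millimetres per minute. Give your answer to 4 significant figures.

0.6223 mm/minute

1.47 in/hour × 25.4 mm/in × 0.0166667 hour/minute = 0.6223 mm/minute.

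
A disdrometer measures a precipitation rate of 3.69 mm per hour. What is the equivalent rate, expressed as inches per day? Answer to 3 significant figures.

3.49 in/day

3.69 mm/hour × 0.0393701 in/mm × 24 hour/day = 3.49 in/day.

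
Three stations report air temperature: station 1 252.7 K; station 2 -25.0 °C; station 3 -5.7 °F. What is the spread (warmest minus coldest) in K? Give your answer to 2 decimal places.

4.55 K

station 1: 252.7 K = -20.450 °C.
station 3: -5.7 °F = -20.944 °C.
Spread: (-20.450) − (-25.000) = 4.550 °C.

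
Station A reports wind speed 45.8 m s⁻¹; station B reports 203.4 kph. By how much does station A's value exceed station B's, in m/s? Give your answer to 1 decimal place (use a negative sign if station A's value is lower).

-10.7 m/s

station B: 203.4 km/h = 56.500 m/s.
Difference: 45.800 − 56.500 = -10.7 m/s.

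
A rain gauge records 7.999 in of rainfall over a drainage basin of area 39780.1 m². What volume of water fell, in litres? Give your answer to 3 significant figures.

Depth: 7.999 in × 25.4 = 203.1746 mm.
1 mm over 1 m² is 1 L, so volume = 203.1746 × 39780.1 = 8082305.9 L ≈ 8080000 L.

8080000 litres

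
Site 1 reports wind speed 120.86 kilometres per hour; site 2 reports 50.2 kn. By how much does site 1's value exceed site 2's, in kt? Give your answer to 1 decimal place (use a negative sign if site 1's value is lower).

15.1 kt

site 1: 120.86 km/h = 65.259 kt.
Difference: 65.259 − 50.200 = 15.1 kt.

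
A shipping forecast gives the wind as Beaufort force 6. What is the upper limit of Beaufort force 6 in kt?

Beaufort 6 (strong breeze) spans 22–27 knots.

27 kt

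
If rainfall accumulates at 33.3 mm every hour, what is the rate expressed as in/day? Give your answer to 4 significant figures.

31.46 in/day

33.3 mm/hour × 0.0393701 in/mm × 24 hour/day = 31.46 in/day.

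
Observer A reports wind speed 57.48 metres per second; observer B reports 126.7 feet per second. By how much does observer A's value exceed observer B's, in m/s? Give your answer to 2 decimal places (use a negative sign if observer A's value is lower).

18.86 m/s

observer B: 126.7 ft/s = 38.6182 m/s.
Difference: 57.4800 − 38.6182 = 18.86 m/s.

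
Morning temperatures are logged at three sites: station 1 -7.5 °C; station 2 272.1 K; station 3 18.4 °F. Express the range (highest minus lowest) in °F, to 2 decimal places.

station 2: 272.1 K = -1.050 °C.
station 3: 18.4 °F = -7.556 °C.
Spread: (-1.050) − (-7.556) = 6.506 °C = 11.71 °F.

11.71 °F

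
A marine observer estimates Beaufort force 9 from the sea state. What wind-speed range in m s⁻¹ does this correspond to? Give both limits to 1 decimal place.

20.8 to 24.4 m/s

Beaufort 9 (strong gale) spans 20.8–24.4 m/s.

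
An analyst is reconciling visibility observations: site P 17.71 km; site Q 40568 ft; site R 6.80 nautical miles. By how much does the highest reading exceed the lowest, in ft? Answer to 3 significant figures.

17500 ft

site P: 17.71 km = 58103.67 ft.
site R: 6.80 nmi = 41317.59 ft.
Spread: 58103.67 − 40568.00 = 17500 ft.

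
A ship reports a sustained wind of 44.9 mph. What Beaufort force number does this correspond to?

44.9 mph = 20.1 m/s, which is Beaufort 8 (gale, 17.2–20.7 m/s).

Beaufort force 8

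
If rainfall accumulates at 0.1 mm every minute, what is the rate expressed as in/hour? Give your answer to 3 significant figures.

0.236 in/hour

0.1 mm/minute × 0.0393701 in/mm × 60 minute/hour = 0.236 in/hour.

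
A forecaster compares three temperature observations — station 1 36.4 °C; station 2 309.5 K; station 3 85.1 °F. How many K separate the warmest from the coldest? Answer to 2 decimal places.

station 2: 309.5 K = 36.350 °C.
station 3: 85.1 °F = 29.500 °C.
Spread: 36.400 − 29.500 = 6.900 °C.

6.90 K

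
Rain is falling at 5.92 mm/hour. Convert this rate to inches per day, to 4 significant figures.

5.594 in/day

5.92 mm/hour × 0.0393701 in/mm × 24 hour/day = 5.594 in/day.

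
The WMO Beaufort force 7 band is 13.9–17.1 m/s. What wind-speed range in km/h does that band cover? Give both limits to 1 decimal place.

13.9–17.1 m/s × 3.6 = 50.0–61.6 km/h.

50.0 to 61.6 km/h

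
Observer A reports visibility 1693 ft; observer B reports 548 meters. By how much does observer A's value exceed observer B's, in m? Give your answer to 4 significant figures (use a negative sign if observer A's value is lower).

observer A: 1693 ft = 516.0264 m.
Difference: 516.0264 − 548.0000 = -31.97 m.

-31.97 m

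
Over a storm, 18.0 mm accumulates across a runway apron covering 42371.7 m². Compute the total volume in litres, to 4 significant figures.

762700 litres

1 mm over 1 m² is 1 L, so volume = 18 × 42371.7 = 762690.6 L ≈ 762700 L.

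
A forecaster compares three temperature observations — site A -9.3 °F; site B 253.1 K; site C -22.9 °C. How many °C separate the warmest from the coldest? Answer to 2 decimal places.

2.89 °C

site A: -9.3 °F = -22.944 °C.
site B: 253.1 K = -20.050 °C.
Spread: (-20.050) − (-22.944) = 2.894 °C.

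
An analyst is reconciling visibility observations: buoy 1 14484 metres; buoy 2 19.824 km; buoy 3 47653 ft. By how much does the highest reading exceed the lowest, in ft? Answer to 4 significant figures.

17520 ft

buoy 1: 14484 m = 47519.69 ft.
buoy 2: 19.824 km = 65039.37 ft.
Spread: 65039.37 − 47519.69 = 17520 ft.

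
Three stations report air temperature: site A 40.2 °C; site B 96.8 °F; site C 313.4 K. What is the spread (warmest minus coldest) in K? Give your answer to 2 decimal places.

site B: 96.8 °F = 36.000 °C.
site C: 313.4 K = 40.250 °C.
Spread: 40.250 − 36.000 = 4.250 °C.

4.25 K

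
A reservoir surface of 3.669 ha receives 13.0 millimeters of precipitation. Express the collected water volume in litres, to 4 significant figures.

477000 litres

Area: 3.669 ha = 36690 m².
1 mm over 1 m² is 1 L, so volume = 13 × 36690 = 476970 L ≈ 477000 L.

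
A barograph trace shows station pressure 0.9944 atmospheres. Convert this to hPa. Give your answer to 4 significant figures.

1 atm = 1013.25 hPa, so 0.9944 × 1013.25 = 1008 hPa.

1008 hPa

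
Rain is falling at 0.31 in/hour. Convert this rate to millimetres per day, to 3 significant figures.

189 mm/day

0.31 in/hour × 25.4 mm/in × 24 hour/day = 189 mm/day.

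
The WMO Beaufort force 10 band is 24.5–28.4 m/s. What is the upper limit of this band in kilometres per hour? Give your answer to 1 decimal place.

102.2 km/h

24.5–28.4 m/s × 3.6 = 88.2–102.2 km/h.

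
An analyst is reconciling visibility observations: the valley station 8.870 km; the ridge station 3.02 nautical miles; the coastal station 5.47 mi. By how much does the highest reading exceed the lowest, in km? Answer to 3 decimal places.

3.277 km

the ridge station: 3.02 nmi = 5.59304 km.
the coastal station: 5.47 SM = 8.80311 km.
Spread: 8.87000 − 5.59304 = 3.277 km.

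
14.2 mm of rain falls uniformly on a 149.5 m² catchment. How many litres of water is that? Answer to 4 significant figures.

1 mm over 1 m² is 1 L, so volume = 14.2 × 149.5 = 2122.9 L ≈ 2123 L.

2123 litres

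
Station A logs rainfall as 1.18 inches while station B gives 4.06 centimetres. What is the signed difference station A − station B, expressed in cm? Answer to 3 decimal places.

-1.063 cm

station A: 1.18 in = 2.99720 cm.
Difference: 2.99720 − 4.06000 = -1.063 cm.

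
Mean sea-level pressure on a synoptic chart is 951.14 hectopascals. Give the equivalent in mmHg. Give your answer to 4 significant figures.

713.4 mmHg

1 hPa = 0.750062 mmHg, so 951.14 × 0.750062 = 713.4 mmHg.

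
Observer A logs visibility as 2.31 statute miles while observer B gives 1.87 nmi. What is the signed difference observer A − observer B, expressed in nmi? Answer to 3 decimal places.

observer A: 2.31 SM = 2.00734 nmi.
Difference: 2.00734 − 1.87000 = 0.137 nmi.

0.137 nmi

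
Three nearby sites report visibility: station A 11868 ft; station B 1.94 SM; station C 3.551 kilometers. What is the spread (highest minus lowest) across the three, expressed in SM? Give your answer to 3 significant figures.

station A: 11868 ft = 2.24773 SM.
station C: 3.551 km = 2.20649 SM.
Spread: 2.24773 − 1.94000 = 0.308 SM.

0.308 SM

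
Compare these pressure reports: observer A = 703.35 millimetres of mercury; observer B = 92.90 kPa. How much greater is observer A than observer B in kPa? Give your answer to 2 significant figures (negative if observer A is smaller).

observer A: 703.35 mmHg = 93.7723 kPa.
Difference: 93.7723 − 92.9000 = 0.87 kPa.

0.87 kPa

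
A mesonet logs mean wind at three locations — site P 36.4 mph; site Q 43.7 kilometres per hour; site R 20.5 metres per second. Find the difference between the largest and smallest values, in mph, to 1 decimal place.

site Q: 43.7 km/h = 27.154 mph.
site R: 20.5 m/s = 45.857 mph.
Spread: 45.857 − 27.154 = 18.7 mph.

18.7 mph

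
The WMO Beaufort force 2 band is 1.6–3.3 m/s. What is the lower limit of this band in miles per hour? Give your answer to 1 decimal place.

3.6 mph

1.6–3.3 m/s × 2.237 = 3.6–7.4 mph.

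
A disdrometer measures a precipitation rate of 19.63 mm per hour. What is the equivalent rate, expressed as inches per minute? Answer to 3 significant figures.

0.0129 in/minute

19.63 mm/hour × 0.0393701 in/mm × 0.0166667 hour/minute = 0.0129 in/minute.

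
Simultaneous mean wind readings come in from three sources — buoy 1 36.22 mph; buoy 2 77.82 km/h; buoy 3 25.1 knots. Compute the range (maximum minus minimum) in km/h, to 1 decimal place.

31.3 km/h

buoy 1: 36.22 mph = 58.290 km/h.
buoy 3: 25.1 kt = 46.485 km/h.
Spread: 77.820 − 46.485 = 31.3 km/h.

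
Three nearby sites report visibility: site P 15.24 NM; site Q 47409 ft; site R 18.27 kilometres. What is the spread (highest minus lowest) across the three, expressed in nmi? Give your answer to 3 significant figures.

site Q: 47409 ft = 7.8025 nmi.
site R: 18.27 km = 9.8650 nmi.
Spread: 15.2400 − 7.8025 = 7.44 nmi.

7.44 nmi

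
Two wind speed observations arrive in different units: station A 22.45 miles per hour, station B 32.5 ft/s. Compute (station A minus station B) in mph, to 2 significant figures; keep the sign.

station B: 32.5 ft/s = 22.1591 mph.
Difference: 22.4500 − 22.1591 = 0.29 mph.

0.29 mph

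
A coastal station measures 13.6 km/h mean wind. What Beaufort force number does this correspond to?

Beaufort force 3

13.6 km/h = 3.8 m/s, which is Beaufort 3 (gentle breeze, 3.4–5.4 m/s).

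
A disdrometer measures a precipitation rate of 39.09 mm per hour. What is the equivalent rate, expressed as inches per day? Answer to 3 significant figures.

36.9 in/day

39.09 mm/hour × 0.0393701 in/mm × 24 hour/day = 36.9 in/day.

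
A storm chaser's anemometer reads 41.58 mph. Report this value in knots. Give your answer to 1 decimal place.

36.1 kt

1 mph = 0.868976 kt, so 41.58 × 0.868976 = 36.1 kt.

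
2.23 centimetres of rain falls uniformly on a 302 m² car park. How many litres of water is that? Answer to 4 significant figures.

Depth: 2.23 cm × 10 = 22.3 mm.
1 mm over 1 m² is 1 L, so volume = 22.3 × 302 = 6734.6 L ≈ 6735 L.

6735 litres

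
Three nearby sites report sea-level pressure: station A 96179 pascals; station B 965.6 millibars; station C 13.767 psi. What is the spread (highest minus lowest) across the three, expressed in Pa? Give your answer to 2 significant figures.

station B: 965.6 mb = 96560.00 Pa.
station C: 13.767 psi = 94920.12 Pa.
Spread: 96560.00 − 94920.12 = 1600 Pa.

1600 Pa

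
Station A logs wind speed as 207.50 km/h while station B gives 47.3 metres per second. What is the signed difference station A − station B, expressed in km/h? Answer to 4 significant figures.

37.22 km/h

station B: 47.3 m/s = 170.2800 km/h.
Difference: 207.5000 − 170.2800 = 37.22 km/h.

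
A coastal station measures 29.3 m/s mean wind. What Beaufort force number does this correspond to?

29.3 m/s lies in the Beaufort 11 band (violent storm, 28.5–32.6 m/s).

Beaufort force 11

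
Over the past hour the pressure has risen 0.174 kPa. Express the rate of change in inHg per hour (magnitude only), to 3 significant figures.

0.0514 inHg per hour

0.174 kPa / 1 h × 0.2953 inHg/kPa = 0.0514 inHg/h.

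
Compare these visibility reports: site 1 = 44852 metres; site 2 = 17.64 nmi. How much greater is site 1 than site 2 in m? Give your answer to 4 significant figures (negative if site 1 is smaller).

site 2: 17.64 nmi = 32669.28 m.
Difference: 44852.00 − 32669.28 = 12180 m.

12180 m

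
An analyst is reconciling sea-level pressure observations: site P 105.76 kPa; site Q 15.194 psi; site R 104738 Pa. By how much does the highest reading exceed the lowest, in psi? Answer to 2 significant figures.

0.15 psi

site P: 105.76 kPa = 15.3392 psi.
site R: 104738 Pa = 15.1910 psi.
Spread: 15.3392 − 15.1910 = 0.15 psi.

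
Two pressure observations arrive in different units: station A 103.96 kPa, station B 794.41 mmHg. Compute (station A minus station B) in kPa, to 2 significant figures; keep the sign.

-2.0 kPa

station B: 794.41 mmHg = 105.913 kPa.
Difference: 103.960 − 105.913 = -2.0 kPa.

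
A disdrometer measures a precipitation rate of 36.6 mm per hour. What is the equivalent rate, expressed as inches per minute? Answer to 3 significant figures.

36.6 mm/hour × 0.0393701 in/mm × 0.0166667 hour/minute = 0.0240 in/minute.

0.0240 in/minute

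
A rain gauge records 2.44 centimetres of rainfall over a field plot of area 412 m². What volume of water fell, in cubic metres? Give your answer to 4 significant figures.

Depth: 2.44 cm × 10 = 24.4 mm.
1 mm over 1 m² is 1 L, so volume = 24.4 × 412 = 10052.8 L = 10.05 m³.

10.05 cubic metres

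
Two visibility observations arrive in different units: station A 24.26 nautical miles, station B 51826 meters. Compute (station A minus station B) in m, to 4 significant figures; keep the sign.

-6896 m

station A: 24.26 nmi = 44929.52 m.
Difference: 44929.52 − 51826.00 = -6896 m.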